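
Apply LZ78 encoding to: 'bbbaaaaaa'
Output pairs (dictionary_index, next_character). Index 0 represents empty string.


LZ78 encoding steps:
Dictionary: {0: ''}
Step 1: w='' (idx 0), next='b' -> output (0, 'b'), add 'b' as idx 1
Step 2: w='b' (idx 1), next='b' -> output (1, 'b'), add 'bb' as idx 2
Step 3: w='' (idx 0), next='a' -> output (0, 'a'), add 'a' as idx 3
Step 4: w='a' (idx 3), next='a' -> output (3, 'a'), add 'aa' as idx 4
Step 5: w='aa' (idx 4), next='a' -> output (4, 'a'), add 'aaa' as idx 5


Encoded: [(0, 'b'), (1, 'b'), (0, 'a'), (3, 'a'), (4, 'a')]


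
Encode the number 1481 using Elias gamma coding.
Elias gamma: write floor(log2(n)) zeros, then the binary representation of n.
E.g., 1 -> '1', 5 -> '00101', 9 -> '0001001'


num_bits = floor(log2(1481)) + 1 = 11
leading_zeros = num_bits - 1 = 10
binary(1481) = 10111001001

Elias gamma(1481) = '0000000000' + '10111001001' = 000000000010111001001 (21 bits)


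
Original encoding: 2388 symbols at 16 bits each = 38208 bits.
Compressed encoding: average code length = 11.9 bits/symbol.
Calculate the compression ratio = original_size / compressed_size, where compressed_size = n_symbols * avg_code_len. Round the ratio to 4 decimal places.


original_size = n_symbols * orig_bits = 2388 * 16 = 38208 bits
compressed_size = n_symbols * avg_code_len = 2388 * 11.9 = 28417.2 bits
ratio = original_size / compressed_size = 38208 / 28417.2 = 1.3445

Compression ratio = 1.3445


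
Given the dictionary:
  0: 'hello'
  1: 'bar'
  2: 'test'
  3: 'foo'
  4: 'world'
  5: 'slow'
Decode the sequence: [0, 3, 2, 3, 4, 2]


Look up each index in the dictionary:
  0 -> 'hello'
  3 -> 'foo'
  2 -> 'test'
  3 -> 'foo'
  4 -> 'world'
  2 -> 'test'

Decoded: "hello foo test foo world test"


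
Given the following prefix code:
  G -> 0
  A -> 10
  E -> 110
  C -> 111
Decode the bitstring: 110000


Decoding step by step:
Bits 110 -> E
Bits 0 -> G
Bits 0 -> G
Bits 0 -> G


Decoded message: EGGG


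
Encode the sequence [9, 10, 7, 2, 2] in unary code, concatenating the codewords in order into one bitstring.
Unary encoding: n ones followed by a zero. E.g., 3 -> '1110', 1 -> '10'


Encode each number as n ones followed by a terminating 0:
  9 -> 1111111110 (10 bits)
  10 -> 11111111110 (11 bits)
  7 -> 11111110 (8 bits)
  2 -> 110 (3 bits)
  2 -> 110 (3 bits)
Total length = 10 + 11 + 8 + 3 + 3 = 35 bits.

Unary([9, 10, 7, 2, 2]) = 11111111101111111111011111110110110 (35 bits)


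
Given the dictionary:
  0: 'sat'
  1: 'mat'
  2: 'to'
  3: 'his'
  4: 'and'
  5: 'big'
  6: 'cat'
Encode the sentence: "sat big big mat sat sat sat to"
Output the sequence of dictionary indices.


Look up each word in the dictionary:
  'sat' -> 0
  'big' -> 5
  'big' -> 5
  'mat' -> 1
  'sat' -> 0
  'sat' -> 0
  'sat' -> 0
  'to' -> 2

Encoded: [0, 5, 5, 1, 0, 0, 0, 2]


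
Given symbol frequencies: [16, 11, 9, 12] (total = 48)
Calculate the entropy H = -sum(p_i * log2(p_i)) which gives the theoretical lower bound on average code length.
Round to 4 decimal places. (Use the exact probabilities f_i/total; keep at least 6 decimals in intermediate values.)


Per-symbol terms -p_i * log2(p_i) with p_i = f_i/48:
  p = 16/48 = 0.333333: log2(p) = -1.584963, -p*log2(p) = 0.528321
  p = 11/48 = 0.229167: log2(p) = -2.125531, -p*log2(p) = 0.487101
  p = 9/48 = 0.187500: log2(p) = -2.415037, -p*log2(p) = 0.452820
  p = 12/48 = 0.250000: log2(p) = -2.000000, -p*log2(p) = 0.500000
H = 0.528321 + 0.487101 + 0.452820 + 0.500000 = 1.968242

H = 1.9682 bits/symbol


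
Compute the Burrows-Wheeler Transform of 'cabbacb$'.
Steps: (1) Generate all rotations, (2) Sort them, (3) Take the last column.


Rotations (sorted):
  0: $cabbacb -> last char: b
  1: abbacb$c -> last char: c
  2: acb$cabb -> last char: b
  3: b$cabbac -> last char: c
  4: bacb$cab -> last char: b
  5: bbacb$ca -> last char: a
  6: cabbacb$ -> last char: $
  7: cb$cabba -> last char: a


BWT = bcbcba$a


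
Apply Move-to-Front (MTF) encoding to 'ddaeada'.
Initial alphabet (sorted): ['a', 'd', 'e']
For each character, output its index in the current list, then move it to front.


MTF encoding:
'd': index 1 in ['a', 'd', 'e'] -> ['d', 'a', 'e']
'd': index 0 in ['d', 'a', 'e'] -> ['d', 'a', 'e']
'a': index 1 in ['d', 'a', 'e'] -> ['a', 'd', 'e']
'e': index 2 in ['a', 'd', 'e'] -> ['e', 'a', 'd']
'a': index 1 in ['e', 'a', 'd'] -> ['a', 'e', 'd']
'd': index 2 in ['a', 'e', 'd'] -> ['d', 'a', 'e']
'a': index 1 in ['d', 'a', 'e'] -> ['a', 'd', 'e']


Output: [1, 0, 1, 2, 1, 2, 1]


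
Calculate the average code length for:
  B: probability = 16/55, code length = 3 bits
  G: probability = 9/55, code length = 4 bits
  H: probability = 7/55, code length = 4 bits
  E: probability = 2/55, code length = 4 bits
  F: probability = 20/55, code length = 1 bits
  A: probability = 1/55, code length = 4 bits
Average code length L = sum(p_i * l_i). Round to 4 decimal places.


Weighted contributions p_i * l_i:
  B: (16/55) * 3 = 48/55
  G: (9/55) * 4 = 36/55
  H: (7/55) * 4 = 28/55
  E: (2/55) * 4 = 8/55
  F: (20/55) * 1 = 20/55
  A: (1/55) * 4 = 4/55
Sum = (48 + 36 + 28 + 8 + 20 + 4)/55 = 144/55

L = 144/55 = 2.6182 bits/symbol


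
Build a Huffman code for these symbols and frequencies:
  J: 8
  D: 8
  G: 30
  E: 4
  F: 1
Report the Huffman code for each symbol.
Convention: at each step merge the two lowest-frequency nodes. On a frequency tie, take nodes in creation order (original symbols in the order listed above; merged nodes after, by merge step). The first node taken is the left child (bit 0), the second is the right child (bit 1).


Huffman tree construction:
Step 1: Merge F(1) + E(4) = 5
Step 2: Merge (F+E)(5) + J(8) = 13
Step 3: Merge D(8) + ((F+E)+J)(13) = 21
Step 4: Merge (D+((F+E)+J))(21) + G(30) = 51
Read each symbol's code off the tree from the root (left child = 0, right child = 1).

Codes:
  J: 011 (length 3)
  D: 00 (length 2)
  G: 1 (length 1)
  E: 0101 (length 4)
  F: 0100 (length 4)
Average code length: 90/51 = 1.7647 bits/symbol


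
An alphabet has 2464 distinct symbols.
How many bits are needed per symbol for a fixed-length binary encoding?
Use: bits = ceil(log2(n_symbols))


log2(2464) = 11.2668
Bracket: 2^11 = 2048 < 2464 <= 2^12 = 4096
So ceil(log2(2464)) = 12

bits = ceil(log2(2464)) = ceil(11.2668) = 12 bits


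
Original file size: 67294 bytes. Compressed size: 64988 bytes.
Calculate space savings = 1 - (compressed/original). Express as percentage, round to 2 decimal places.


ratio = compressed/original = 64988/67294 = 0.965732
savings = 1 - ratio = 1 - 0.965732 = 0.034268
as a percentage: 0.034268 * 100 = 3.43%

Space savings = 1 - 64988/67294 = 3.43%


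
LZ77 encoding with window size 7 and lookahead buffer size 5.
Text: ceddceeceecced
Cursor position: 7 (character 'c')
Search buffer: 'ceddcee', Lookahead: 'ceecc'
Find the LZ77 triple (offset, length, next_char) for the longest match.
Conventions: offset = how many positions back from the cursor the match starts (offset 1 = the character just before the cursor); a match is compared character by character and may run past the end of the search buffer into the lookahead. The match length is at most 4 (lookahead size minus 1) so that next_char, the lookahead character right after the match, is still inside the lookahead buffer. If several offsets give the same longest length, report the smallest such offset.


Try each offset into the search buffer:
  offset=1 (pos 6, char 'e'): match length 0
  offset=2 (pos 5, char 'e'): match length 0
  offset=3 (pos 4, char 'c'): match length 4
  offset=4 (pos 3, char 'd'): match length 0
  offset=5 (pos 2, char 'd'): match length 0
  offset=6 (pos 1, char 'e'): match length 0
  offset=7 (pos 0, char 'c'): match length 2
Longest match has length 4 at offset 3.
next_char = character at position 7 + 4 = 11 -> 'c'

Best match: offset=3, length=4 (matching 'ceec' starting at position 4)
LZ77 triple: (3, 4, 'c')


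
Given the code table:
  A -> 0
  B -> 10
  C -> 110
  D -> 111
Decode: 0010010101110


Decoding:
0 -> A
0 -> A
10 -> B
0 -> A
10 -> B
10 -> B
111 -> D
0 -> A


Result: AABABBDA


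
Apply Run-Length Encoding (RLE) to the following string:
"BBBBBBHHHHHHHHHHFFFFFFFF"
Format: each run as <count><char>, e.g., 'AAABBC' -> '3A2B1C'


Scanning runs left to right:
  i=0: run of 'B' x 6 -> '6B'
  i=6: run of 'H' x 10 -> '10H'
  i=16: run of 'F' x 8 -> '8F'

RLE = 6B10H8F


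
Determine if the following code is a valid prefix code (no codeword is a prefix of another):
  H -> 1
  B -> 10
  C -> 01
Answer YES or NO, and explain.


Checking each pair (does one codeword prefix another?):
  H='1' vs B='10': prefix -- VIOLATION

NO -- this is NOT a valid prefix code. H (1) is a prefix of B (10).


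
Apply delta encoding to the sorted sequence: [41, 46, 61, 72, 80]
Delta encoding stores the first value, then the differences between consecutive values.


First value: 41
Deltas:
  46 - 41 = 5
  61 - 46 = 15
  72 - 61 = 11
  80 - 72 = 8


Delta encoded: [41, 5, 15, 11, 8]


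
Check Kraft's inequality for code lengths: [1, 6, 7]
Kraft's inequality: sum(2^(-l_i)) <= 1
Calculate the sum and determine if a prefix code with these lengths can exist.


Sum = 2^(-1) + 2^(-6) + 2^(-7)
    = 0.5 + 0.015625 + 0.0078125
    = 67/128 = 0.5234375
Since 0.5234375 <= 1, Kraft's inequality IS satisfied.
A prefix code with these lengths CAN exist.

Kraft sum = 0.5234375. Satisfied.


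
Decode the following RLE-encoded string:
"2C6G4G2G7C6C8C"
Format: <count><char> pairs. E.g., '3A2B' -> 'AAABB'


Expanding each <count><char> pair:
  2C -> 'CC'
  6G -> 'GGGGGG'
  4G -> 'GGGG'
  2G -> 'GG'
  7C -> 'CCCCCCC'
  6C -> 'CCCCCC'
  8C -> 'CCCCCCCC'

Decoded = CCGGGGGGGGGGGGCCCCCCCCCCCCCCCCCCCCC


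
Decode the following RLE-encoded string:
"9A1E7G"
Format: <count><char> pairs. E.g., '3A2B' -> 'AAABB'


Expanding each <count><char> pair:
  9A -> 'AAAAAAAAA'
  1E -> 'E'
  7G -> 'GGGGGGG'

Decoded = AAAAAAAAAEGGGGGGG


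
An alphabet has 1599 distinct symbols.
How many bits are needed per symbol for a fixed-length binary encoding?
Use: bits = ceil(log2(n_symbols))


log2(1599) = 10.643
Bracket: 2^10 = 1024 < 1599 <= 2^11 = 2048
So ceil(log2(1599)) = 11

bits = ceil(log2(1599)) = ceil(10.643) = 11 bits


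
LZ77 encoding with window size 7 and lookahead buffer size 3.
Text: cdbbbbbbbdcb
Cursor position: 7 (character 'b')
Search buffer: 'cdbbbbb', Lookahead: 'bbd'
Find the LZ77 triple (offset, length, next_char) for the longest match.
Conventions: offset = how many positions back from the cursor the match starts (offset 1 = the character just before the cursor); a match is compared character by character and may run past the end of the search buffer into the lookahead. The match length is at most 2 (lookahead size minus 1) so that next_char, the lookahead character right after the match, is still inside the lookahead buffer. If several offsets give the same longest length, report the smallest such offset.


Try each offset into the search buffer:
  offset=1 (pos 6, char 'b'): match length 2
  offset=2 (pos 5, char 'b'): match length 2
  offset=3 (pos 4, char 'b'): match length 2
  offset=4 (pos 3, char 'b'): match length 2
  offset=5 (pos 2, char 'b'): match length 2
  offset=6 (pos 1, char 'd'): match length 0
  offset=7 (pos 0, char 'c'): match length 0
Longest match has length 2, found at offsets 1, 2, 3, 4, 5; take the smallest, offset 1.
next_char = character at position 7 + 2 = 9 -> 'd'

Best match: offset=1, length=2 (matching 'bb' starting at position 6)
LZ77 triple: (1, 2, 'd')


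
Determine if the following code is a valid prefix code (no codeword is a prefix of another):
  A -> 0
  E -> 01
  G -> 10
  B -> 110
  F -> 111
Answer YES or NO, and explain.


Checking each pair (does one codeword prefix another?):
  A='0' vs E='01': prefix -- VIOLATION

NO -- this is NOT a valid prefix code. A (0) is a prefix of E (01).


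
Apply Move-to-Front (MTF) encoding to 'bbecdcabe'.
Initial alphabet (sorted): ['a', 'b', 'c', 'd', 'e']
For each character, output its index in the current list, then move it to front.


MTF encoding:
'b': index 1 in ['a', 'b', 'c', 'd', 'e'] -> ['b', 'a', 'c', 'd', 'e']
'b': index 0 in ['b', 'a', 'c', 'd', 'e'] -> ['b', 'a', 'c', 'd', 'e']
'e': index 4 in ['b', 'a', 'c', 'd', 'e'] -> ['e', 'b', 'a', 'c', 'd']
'c': index 3 in ['e', 'b', 'a', 'c', 'd'] -> ['c', 'e', 'b', 'a', 'd']
'd': index 4 in ['c', 'e', 'b', 'a', 'd'] -> ['d', 'c', 'e', 'b', 'a']
'c': index 1 in ['d', 'c', 'e', 'b', 'a'] -> ['c', 'd', 'e', 'b', 'a']
'a': index 4 in ['c', 'd', 'e', 'b', 'a'] -> ['a', 'c', 'd', 'e', 'b']
'b': index 4 in ['a', 'c', 'd', 'e', 'b'] -> ['b', 'a', 'c', 'd', 'e']
'e': index 4 in ['b', 'a', 'c', 'd', 'e'] -> ['e', 'b', 'a', 'c', 'd']


Output: [1, 0, 4, 3, 4, 1, 4, 4, 4]


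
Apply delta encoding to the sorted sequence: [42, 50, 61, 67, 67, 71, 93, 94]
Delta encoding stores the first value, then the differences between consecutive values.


First value: 42
Deltas:
  50 - 42 = 8
  61 - 50 = 11
  67 - 61 = 6
  67 - 67 = 0
  71 - 67 = 4
  93 - 71 = 22
  94 - 93 = 1


Delta encoded: [42, 8, 11, 6, 0, 4, 22, 1]


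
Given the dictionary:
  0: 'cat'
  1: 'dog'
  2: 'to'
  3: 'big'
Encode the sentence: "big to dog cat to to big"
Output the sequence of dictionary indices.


Look up each word in the dictionary:
  'big' -> 3
  'to' -> 2
  'dog' -> 1
  'cat' -> 0
  'to' -> 2
  'to' -> 2
  'big' -> 3

Encoded: [3, 2, 1, 0, 2, 2, 3]


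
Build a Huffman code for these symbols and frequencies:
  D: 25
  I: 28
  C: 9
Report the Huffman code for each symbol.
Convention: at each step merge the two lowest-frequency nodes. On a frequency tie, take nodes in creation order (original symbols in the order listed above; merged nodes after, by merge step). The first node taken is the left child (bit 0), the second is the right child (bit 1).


Huffman tree construction:
Step 1: Merge C(9) + D(25) = 34
Step 2: Merge I(28) + (C+D)(34) = 62
Read each symbol's code off the tree from the root (left child = 0, right child = 1).

Codes:
  D: 11 (length 2)
  I: 0 (length 1)
  C: 10 (length 2)
Average code length: 96/62 = 1.5484 bits/symbol


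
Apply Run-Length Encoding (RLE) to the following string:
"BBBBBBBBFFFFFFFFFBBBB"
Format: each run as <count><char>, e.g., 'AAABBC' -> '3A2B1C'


Scanning runs left to right:
  i=0: run of 'B' x 8 -> '8B'
  i=8: run of 'F' x 9 -> '9F'
  i=17: run of 'B' x 4 -> '4B'

RLE = 8B9F4B


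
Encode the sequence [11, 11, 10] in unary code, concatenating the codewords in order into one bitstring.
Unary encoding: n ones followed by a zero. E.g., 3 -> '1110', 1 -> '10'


Encode each number as n ones followed by a terminating 0:
  11 -> 111111111110 (12 bits)
  11 -> 111111111110 (12 bits)
  10 -> 11111111110 (11 bits)
Total length = 12 + 12 + 11 = 35 bits.

Unary([11, 11, 10]) = 11111111111011111111111011111111110 (35 bits)


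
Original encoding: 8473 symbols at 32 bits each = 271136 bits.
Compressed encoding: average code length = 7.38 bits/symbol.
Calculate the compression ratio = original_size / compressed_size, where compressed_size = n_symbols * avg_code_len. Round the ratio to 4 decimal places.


original_size = n_symbols * orig_bits = 8473 * 32 = 271136 bits
compressed_size = n_symbols * avg_code_len = 8473 * 7.38 = 62530.74 bits
ratio = original_size / compressed_size = 271136 / 62530.74 = 4.336

Compression ratio = 4.336


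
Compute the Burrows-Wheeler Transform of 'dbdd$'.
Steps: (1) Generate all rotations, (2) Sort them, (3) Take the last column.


Rotations (sorted):
  0: $dbdd -> last char: d
  1: bdd$d -> last char: d
  2: d$dbd -> last char: d
  3: dbdd$ -> last char: $
  4: dd$db -> last char: b


BWT = ddd$b


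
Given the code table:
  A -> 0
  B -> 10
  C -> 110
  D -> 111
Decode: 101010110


Decoding:
10 -> B
10 -> B
10 -> B
110 -> C


Result: BBBC


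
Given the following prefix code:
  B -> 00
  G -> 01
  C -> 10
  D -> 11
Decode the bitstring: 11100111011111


Decoding step by step:
Bits 11 -> D
Bits 10 -> C
Bits 01 -> G
Bits 11 -> D
Bits 01 -> G
Bits 11 -> D
Bits 11 -> D


Decoded message: DCGDGDD


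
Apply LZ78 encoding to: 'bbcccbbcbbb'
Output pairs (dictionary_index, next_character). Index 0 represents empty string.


LZ78 encoding steps:
Dictionary: {0: ''}
Step 1: w='' (idx 0), next='b' -> output (0, 'b'), add 'b' as idx 1
Step 2: w='b' (idx 1), next='c' -> output (1, 'c'), add 'bc' as idx 2
Step 3: w='' (idx 0), next='c' -> output (0, 'c'), add 'c' as idx 3
Step 4: w='c' (idx 3), next='b' -> output (3, 'b'), add 'cb' as idx 4
Step 5: w='bc' (idx 2), next='b' -> output (2, 'b'), add 'bcb' as idx 5
Step 6: w='b' (idx 1), next='b' -> output (1, 'b'), add 'bb' as idx 6


Encoded: [(0, 'b'), (1, 'c'), (0, 'c'), (3, 'b'), (2, 'b'), (1, 'b')]


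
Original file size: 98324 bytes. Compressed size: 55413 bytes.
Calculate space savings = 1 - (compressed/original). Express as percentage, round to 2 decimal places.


ratio = compressed/original = 55413/98324 = 0.563576
savings = 1 - ratio = 1 - 0.563576 = 0.436424
as a percentage: 0.436424 * 100 = 43.64%

Space savings = 1 - 55413/98324 = 43.64%


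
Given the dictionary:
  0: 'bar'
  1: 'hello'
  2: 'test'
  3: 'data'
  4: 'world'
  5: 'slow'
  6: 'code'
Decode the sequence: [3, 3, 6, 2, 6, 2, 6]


Look up each index in the dictionary:
  3 -> 'data'
  3 -> 'data'
  6 -> 'code'
  2 -> 'test'
  6 -> 'code'
  2 -> 'test'
  6 -> 'code'

Decoded: "data data code test code test code"


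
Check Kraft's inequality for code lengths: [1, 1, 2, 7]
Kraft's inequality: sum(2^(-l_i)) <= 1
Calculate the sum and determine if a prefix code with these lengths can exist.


Sum = 2^(-1) + 2^(-1) + 2^(-2) + 2^(-7)
    = 0.5 + 0.5 + 0.25 + 0.0078125
    = 161/128 = 1.2578125
Since 1.2578125 > 1, Kraft's inequality is NOT satisfied.
A prefix code with these lengths CANNOT exist.

Kraft sum = 1.2578125. Not satisfied.


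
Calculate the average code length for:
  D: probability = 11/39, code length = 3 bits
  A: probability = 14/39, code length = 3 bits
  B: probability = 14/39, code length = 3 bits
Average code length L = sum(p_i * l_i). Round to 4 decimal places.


Weighted contributions p_i * l_i:
  D: (11/39) * 3 = 33/39
  A: (14/39) * 3 = 42/39
  B: (14/39) * 3 = 42/39
Sum = (33 + 42 + 42)/39 = 117/39

L = 117/39 = 3.0000 bits/symbol


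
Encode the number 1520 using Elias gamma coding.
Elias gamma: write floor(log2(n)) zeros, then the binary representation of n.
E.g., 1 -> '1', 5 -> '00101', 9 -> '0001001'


num_bits = floor(log2(1520)) + 1 = 11
leading_zeros = num_bits - 1 = 10
binary(1520) = 10111110000

Elias gamma(1520) = '0000000000' + '10111110000' = 000000000010111110000 (21 bits)


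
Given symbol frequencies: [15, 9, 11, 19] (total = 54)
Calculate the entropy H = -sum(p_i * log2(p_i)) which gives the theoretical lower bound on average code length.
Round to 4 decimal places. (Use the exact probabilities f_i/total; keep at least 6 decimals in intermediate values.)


Per-symbol terms -p_i * log2(p_i) with p_i = f_i/54:
  p = 15/54 = 0.277778: log2(p) = -1.847997, -p*log2(p) = 0.513332
  p = 9/54 = 0.166667: log2(p) = -2.584963, -p*log2(p) = 0.430827
  p = 11/54 = 0.203704: log2(p) = -2.295456, -p*log2(p) = 0.467593
  p = 19/54 = 0.351852: log2(p) = -1.506960, -p*log2(p) = 0.530227
H = 0.513332 + 0.430827 + 0.467593 + 0.530227 = 1.941979

H = 1.942 bits/symbol


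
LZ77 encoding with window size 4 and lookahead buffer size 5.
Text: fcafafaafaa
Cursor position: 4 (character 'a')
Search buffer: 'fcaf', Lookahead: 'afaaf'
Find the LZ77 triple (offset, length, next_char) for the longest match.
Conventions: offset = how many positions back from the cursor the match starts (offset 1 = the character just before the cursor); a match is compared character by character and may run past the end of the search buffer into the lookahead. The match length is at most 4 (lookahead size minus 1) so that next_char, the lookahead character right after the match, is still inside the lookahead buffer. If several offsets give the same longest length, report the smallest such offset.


Try each offset into the search buffer:
  offset=1 (pos 3, char 'f'): match length 0
  offset=2 (pos 2, char 'a'): match length 3
  offset=3 (pos 1, char 'c'): match length 0
  offset=4 (pos 0, char 'f'): match length 0
Longest match has length 3 at offset 2.
next_char = character at position 4 + 3 = 7 -> 'a'

Best match: offset=2, length=3 (matching 'afa' starting at position 2)
LZ77 triple: (2, 3, 'a')


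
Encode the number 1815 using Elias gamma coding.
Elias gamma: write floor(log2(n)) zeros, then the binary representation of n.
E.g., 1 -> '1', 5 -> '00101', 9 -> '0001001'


num_bits = floor(log2(1815)) + 1 = 11
leading_zeros = num_bits - 1 = 10
binary(1815) = 11100010111

Elias gamma(1815) = '0000000000' + '11100010111' = 000000000011100010111 (21 bits)


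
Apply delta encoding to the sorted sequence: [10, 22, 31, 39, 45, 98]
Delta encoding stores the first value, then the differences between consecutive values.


First value: 10
Deltas:
  22 - 10 = 12
  31 - 22 = 9
  39 - 31 = 8
  45 - 39 = 6
  98 - 45 = 53


Delta encoded: [10, 12, 9, 8, 6, 53]


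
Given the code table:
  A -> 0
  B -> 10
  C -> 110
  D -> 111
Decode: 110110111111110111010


Decoding:
110 -> C
110 -> C
111 -> D
111 -> D
110 -> C
111 -> D
0 -> A
10 -> B


Result: CCDDCDAB


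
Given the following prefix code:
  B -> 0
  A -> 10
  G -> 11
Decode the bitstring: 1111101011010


Decoding step by step:
Bits 11 -> G
Bits 11 -> G
Bits 10 -> A
Bits 10 -> A
Bits 11 -> G
Bits 0 -> B
Bits 10 -> A


Decoded message: GGAAGBA


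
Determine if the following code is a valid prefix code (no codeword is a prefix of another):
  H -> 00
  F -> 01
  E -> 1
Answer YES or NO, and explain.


Checking each pair (does one codeword prefix another?):
  H='00' vs F='01': no prefix
  H='00' vs E='1': no prefix
  F='01' vs H='00': no prefix
  F='01' vs E='1': no prefix
  E='1' vs H='00': no prefix
  E='1' vs F='01': no prefix
No violation found over all pairs.

YES -- this is a valid prefix code. No codeword is a prefix of any other codeword.


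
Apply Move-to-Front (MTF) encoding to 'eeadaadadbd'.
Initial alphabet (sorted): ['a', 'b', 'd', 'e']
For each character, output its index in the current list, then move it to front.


MTF encoding:
'e': index 3 in ['a', 'b', 'd', 'e'] -> ['e', 'a', 'b', 'd']
'e': index 0 in ['e', 'a', 'b', 'd'] -> ['e', 'a', 'b', 'd']
'a': index 1 in ['e', 'a', 'b', 'd'] -> ['a', 'e', 'b', 'd']
'd': index 3 in ['a', 'e', 'b', 'd'] -> ['d', 'a', 'e', 'b']
'a': index 1 in ['d', 'a', 'e', 'b'] -> ['a', 'd', 'e', 'b']
'a': index 0 in ['a', 'd', 'e', 'b'] -> ['a', 'd', 'e', 'b']
'd': index 1 in ['a', 'd', 'e', 'b'] -> ['d', 'a', 'e', 'b']
'a': index 1 in ['d', 'a', 'e', 'b'] -> ['a', 'd', 'e', 'b']
'd': index 1 in ['a', 'd', 'e', 'b'] -> ['d', 'a', 'e', 'b']
'b': index 3 in ['d', 'a', 'e', 'b'] -> ['b', 'd', 'a', 'e']
'd': index 1 in ['b', 'd', 'a', 'e'] -> ['d', 'b', 'a', 'e']


Output: [3, 0, 1, 3, 1, 0, 1, 1, 1, 3, 1]


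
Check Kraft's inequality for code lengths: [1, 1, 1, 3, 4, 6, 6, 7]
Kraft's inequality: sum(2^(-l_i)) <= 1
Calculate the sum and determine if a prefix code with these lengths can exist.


Sum = 2^(-1) + 2^(-1) + 2^(-1) + 2^(-3) + 2^(-4) + 2^(-6) + 2^(-6) + 2^(-7)
    = 0.5 + 0.5 + 0.5 + 0.125 + 0.0625 + 0.015625 + 0.015625 + 0.0078125
    = 221/128 = 1.7265625
Since 1.7265625 > 1, Kraft's inequality is NOT satisfied.
A prefix code with these lengths CANNOT exist.

Kraft sum = 1.7265625. Not satisfied.


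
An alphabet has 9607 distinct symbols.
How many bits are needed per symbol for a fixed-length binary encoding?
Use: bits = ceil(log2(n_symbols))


log2(9607) = 13.2299
Bracket: 2^13 = 8192 < 9607 <= 2^14 = 16384
So ceil(log2(9607)) = 14

bits = ceil(log2(9607)) = ceil(13.2299) = 14 bits


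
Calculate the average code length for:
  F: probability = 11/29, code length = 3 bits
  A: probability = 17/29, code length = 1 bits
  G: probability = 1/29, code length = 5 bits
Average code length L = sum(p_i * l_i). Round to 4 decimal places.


Weighted contributions p_i * l_i:
  F: (11/29) * 3 = 33/29
  A: (17/29) * 1 = 17/29
  G: (1/29) * 5 = 5/29
Sum = (33 + 17 + 5)/29 = 55/29

L = 55/29 = 1.8966 bits/symbol


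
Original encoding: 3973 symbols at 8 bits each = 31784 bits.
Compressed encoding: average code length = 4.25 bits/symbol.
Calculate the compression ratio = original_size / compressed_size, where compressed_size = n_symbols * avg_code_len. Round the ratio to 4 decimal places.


original_size = n_symbols * orig_bits = 3973 * 8 = 31784 bits
compressed_size = n_symbols * avg_code_len = 3973 * 4.25 = 16885.25 bits
ratio = original_size / compressed_size = 31784 / 16885.25 = 1.8824

Compression ratio = 1.8824


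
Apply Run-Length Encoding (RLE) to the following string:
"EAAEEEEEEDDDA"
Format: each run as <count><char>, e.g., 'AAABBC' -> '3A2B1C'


Scanning runs left to right:
  i=0: run of 'E' x 1 -> '1E'
  i=1: run of 'A' x 2 -> '2A'
  i=3: run of 'E' x 6 -> '6E'
  i=9: run of 'D' x 3 -> '3D'
  i=12: run of 'A' x 1 -> '1A'

RLE = 1E2A6E3D1A


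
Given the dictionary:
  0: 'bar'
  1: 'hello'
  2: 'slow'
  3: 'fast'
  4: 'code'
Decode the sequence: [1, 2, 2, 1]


Look up each index in the dictionary:
  1 -> 'hello'
  2 -> 'slow'
  2 -> 'slow'
  1 -> 'hello'

Decoded: "hello slow slow hello"


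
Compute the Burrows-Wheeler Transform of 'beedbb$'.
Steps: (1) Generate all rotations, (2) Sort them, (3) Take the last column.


Rotations (sorted):
  0: $beedbb -> last char: b
  1: b$beedb -> last char: b
  2: bb$beed -> last char: d
  3: beedbb$ -> last char: $
  4: dbb$bee -> last char: e
  5: edbb$be -> last char: e
  6: eedbb$b -> last char: b


BWT = bbd$eeb


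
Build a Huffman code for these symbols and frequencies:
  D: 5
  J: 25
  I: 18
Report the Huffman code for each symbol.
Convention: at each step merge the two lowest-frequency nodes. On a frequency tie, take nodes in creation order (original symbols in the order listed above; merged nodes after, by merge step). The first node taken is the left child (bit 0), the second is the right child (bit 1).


Huffman tree construction:
Step 1: Merge D(5) + I(18) = 23
Step 2: Merge (D+I)(23) + J(25) = 48
Read each symbol's code off the tree from the root (left child = 0, right child = 1).

Codes:
  D: 00 (length 2)
  J: 1 (length 1)
  I: 01 (length 2)
Average code length: 71/48 = 1.4792 bits/symbol


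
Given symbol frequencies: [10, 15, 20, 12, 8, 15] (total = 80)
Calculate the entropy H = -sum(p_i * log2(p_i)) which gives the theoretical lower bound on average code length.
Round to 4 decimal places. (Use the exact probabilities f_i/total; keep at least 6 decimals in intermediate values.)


Per-symbol terms -p_i * log2(p_i) with p_i = f_i/80:
  p = 10/80 = 0.125000: log2(p) = -3.000000, -p*log2(p) = 0.375000
  p = 15/80 = 0.187500: log2(p) = -2.415037, -p*log2(p) = 0.452820
  p = 20/80 = 0.250000: log2(p) = -2.000000, -p*log2(p) = 0.500000
  p = 12/80 = 0.150000: log2(p) = -2.736966, -p*log2(p) = 0.410545
  p = 8/80 = 0.100000: log2(p) = -3.321928, -p*log2(p) = 0.332193
  p = 15/80 = 0.187500: log2(p) = -2.415037, -p*log2(p) = 0.452820
H = 0.375000 + 0.452820 + 0.500000 + 0.410545 + 0.332193 + 0.452820 = 2.523378

H = 2.5234 bits/symbol


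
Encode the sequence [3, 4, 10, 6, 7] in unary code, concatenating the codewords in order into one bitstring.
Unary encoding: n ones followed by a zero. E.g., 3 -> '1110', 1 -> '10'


Encode each number as n ones followed by a terminating 0:
  3 -> 1110 (4 bits)
  4 -> 11110 (5 bits)
  10 -> 11111111110 (11 bits)
  6 -> 1111110 (7 bits)
  7 -> 11111110 (8 bits)
Total length = 4 + 5 + 11 + 7 + 8 = 35 bits.

Unary([3, 4, 10, 6, 7]) = 11101111011111111110111111011111110 (35 bits)


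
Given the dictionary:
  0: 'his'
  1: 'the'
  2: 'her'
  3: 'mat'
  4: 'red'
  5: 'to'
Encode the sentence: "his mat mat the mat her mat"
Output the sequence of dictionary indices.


Look up each word in the dictionary:
  'his' -> 0
  'mat' -> 3
  'mat' -> 3
  'the' -> 1
  'mat' -> 3
  'her' -> 2
  'mat' -> 3

Encoded: [0, 3, 3, 1, 3, 2, 3]


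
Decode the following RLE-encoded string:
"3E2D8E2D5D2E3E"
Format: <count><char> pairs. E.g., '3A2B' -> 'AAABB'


Expanding each <count><char> pair:
  3E -> 'EEE'
  2D -> 'DD'
  8E -> 'EEEEEEEE'
  2D -> 'DD'
  5D -> 'DDDDD'
  2E -> 'EE'
  3E -> 'EEE'

Decoded = EEEDDEEEEEEEEDDDDDDDEEEEE


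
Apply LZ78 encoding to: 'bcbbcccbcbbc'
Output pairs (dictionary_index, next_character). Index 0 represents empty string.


LZ78 encoding steps:
Dictionary: {0: ''}
Step 1: w='' (idx 0), next='b' -> output (0, 'b'), add 'b' as idx 1
Step 2: w='' (idx 0), next='c' -> output (0, 'c'), add 'c' as idx 2
Step 3: w='b' (idx 1), next='b' -> output (1, 'b'), add 'bb' as idx 3
Step 4: w='c' (idx 2), next='c' -> output (2, 'c'), add 'cc' as idx 4
Step 5: w='c' (idx 2), next='b' -> output (2, 'b'), add 'cb' as idx 5
Step 6: w='cb' (idx 5), next='b' -> output (5, 'b'), add 'cbb' as idx 6
Step 7: w='c' (idx 2), end of input -> output (2, '')


Encoded: [(0, 'b'), (0, 'c'), (1, 'b'), (2, 'c'), (2, 'b'), (5, 'b'), (2, '')]


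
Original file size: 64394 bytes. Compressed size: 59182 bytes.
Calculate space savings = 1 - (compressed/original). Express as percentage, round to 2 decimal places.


ratio = compressed/original = 59182/64394 = 0.919061
savings = 1 - ratio = 1 - 0.919061 = 0.080939
as a percentage: 0.080939 * 100 = 8.09%

Space savings = 1 - 59182/64394 = 8.09%


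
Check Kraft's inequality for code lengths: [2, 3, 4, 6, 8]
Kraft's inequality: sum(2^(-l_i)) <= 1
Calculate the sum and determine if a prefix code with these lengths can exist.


Sum = 2^(-2) + 2^(-3) + 2^(-4) + 2^(-6) + 2^(-8)
    = 0.25 + 0.125 + 0.0625 + 0.015625 + 0.00390625
    = 117/256 = 0.45703125
Since 0.45703125 <= 1, Kraft's inequality IS satisfied.
A prefix code with these lengths CAN exist.

Kraft sum = 0.45703125. Satisfied.


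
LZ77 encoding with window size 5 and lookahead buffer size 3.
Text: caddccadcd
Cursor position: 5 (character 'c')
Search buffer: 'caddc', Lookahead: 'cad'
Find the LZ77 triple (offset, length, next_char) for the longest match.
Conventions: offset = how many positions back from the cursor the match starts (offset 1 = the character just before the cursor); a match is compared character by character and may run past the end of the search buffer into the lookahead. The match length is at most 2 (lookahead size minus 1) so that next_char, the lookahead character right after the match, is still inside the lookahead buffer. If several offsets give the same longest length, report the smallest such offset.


Try each offset into the search buffer:
  offset=1 (pos 4, char 'c'): match length 1
  offset=2 (pos 3, char 'd'): match length 0
  offset=3 (pos 2, char 'd'): match length 0
  offset=4 (pos 1, char 'a'): match length 0
  offset=5 (pos 0, char 'c'): match length 2
Longest match has length 2 at offset 5.
next_char = character at position 5 + 2 = 7 -> 'd'

Best match: offset=5, length=2 (matching 'ca' starting at position 0)
LZ77 triple: (5, 2, 'd')


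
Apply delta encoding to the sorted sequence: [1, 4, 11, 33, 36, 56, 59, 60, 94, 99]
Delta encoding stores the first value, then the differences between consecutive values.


First value: 1
Deltas:
  4 - 1 = 3
  11 - 4 = 7
  33 - 11 = 22
  36 - 33 = 3
  56 - 36 = 20
  59 - 56 = 3
  60 - 59 = 1
  94 - 60 = 34
  99 - 94 = 5


Delta encoded: [1, 3, 7, 22, 3, 20, 3, 1, 34, 5]


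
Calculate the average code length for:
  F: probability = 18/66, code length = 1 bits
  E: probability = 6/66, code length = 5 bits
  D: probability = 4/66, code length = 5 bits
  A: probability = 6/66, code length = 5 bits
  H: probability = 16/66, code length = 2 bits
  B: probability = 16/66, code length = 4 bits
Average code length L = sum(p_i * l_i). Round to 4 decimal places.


Weighted contributions p_i * l_i:
  F: (18/66) * 1 = 18/66
  E: (6/66) * 5 = 30/66
  D: (4/66) * 5 = 20/66
  A: (6/66) * 5 = 30/66
  H: (16/66) * 2 = 32/66
  B: (16/66) * 4 = 64/66
Sum = (18 + 30 + 20 + 30 + 32 + 64)/66 = 194/66

L = 194/66 = 2.9394 bits/symbol


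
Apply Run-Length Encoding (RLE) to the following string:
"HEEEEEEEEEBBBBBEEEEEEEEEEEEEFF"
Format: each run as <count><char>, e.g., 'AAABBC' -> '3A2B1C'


Scanning runs left to right:
  i=0: run of 'H' x 1 -> '1H'
  i=1: run of 'E' x 9 -> '9E'
  i=10: run of 'B' x 5 -> '5B'
  i=15: run of 'E' x 13 -> '13E'
  i=28: run of 'F' x 2 -> '2F'

RLE = 1H9E5B13E2F


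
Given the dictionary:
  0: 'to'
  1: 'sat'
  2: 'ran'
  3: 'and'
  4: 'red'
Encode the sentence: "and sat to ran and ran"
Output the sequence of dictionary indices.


Look up each word in the dictionary:
  'and' -> 3
  'sat' -> 1
  'to' -> 0
  'ran' -> 2
  'and' -> 3
  'ran' -> 2

Encoded: [3, 1, 0, 2, 3, 2]


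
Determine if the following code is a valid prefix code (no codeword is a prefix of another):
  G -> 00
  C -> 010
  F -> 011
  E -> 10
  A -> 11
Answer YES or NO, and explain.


Checking each pair (does one codeword prefix another?):
  G='00' vs C='010': no prefix
  G='00' vs F='011': no prefix
  G='00' vs E='10': no prefix
  G='00' vs A='11': no prefix
  C='010' vs G='00': no prefix
  C='010' vs F='011': no prefix
  C='010' vs E='10': no prefix
  C='010' vs A='11': no prefix
  F='011' vs G='00': no prefix
  F='011' vs C='010': no prefix
  F='011' vs E='10': no prefix
  F='011' vs A='11': no prefix
  E='10' vs G='00': no prefix
  E='10' vs C='010': no prefix
  E='10' vs F='011': no prefix
  E='10' vs A='11': no prefix
  A='11' vs G='00': no prefix
  A='11' vs C='010': no prefix
  A='11' vs F='011': no prefix
  A='11' vs E='10': no prefix
No violation found over all pairs.

YES -- this is a valid prefix code. No codeword is a prefix of any other codeword.


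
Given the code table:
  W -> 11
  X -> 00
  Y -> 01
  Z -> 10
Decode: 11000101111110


Decoding:
11 -> W
00 -> X
01 -> Y
01 -> Y
11 -> W
11 -> W
10 -> Z


Result: WXYYWWZ


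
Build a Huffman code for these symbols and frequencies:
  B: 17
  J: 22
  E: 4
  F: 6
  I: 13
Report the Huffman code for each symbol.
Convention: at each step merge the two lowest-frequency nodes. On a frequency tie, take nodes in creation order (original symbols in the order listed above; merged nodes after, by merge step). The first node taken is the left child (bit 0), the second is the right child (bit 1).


Huffman tree construction:
Step 1: Merge E(4) + F(6) = 10
Step 2: Merge (E+F)(10) + I(13) = 23
Step 3: Merge B(17) + J(22) = 39
Step 4: Merge ((E+F)+I)(23) + (B+J)(39) = 62
Read each symbol's code off the tree from the root (left child = 0, right child = 1).

Codes:
  B: 10 (length 2)
  J: 11 (length 2)
  E: 000 (length 3)
  F: 001 (length 3)
  I: 01 (length 2)
Average code length: 134/62 = 2.1613 bits/symbol


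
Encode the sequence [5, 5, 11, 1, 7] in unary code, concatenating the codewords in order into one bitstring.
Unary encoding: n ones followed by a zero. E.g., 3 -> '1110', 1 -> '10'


Encode each number as n ones followed by a terminating 0:
  5 -> 111110 (6 bits)
  5 -> 111110 (6 bits)
  11 -> 111111111110 (12 bits)
  1 -> 10 (2 bits)
  7 -> 11111110 (8 bits)
Total length = 6 + 6 + 12 + 2 + 8 = 34 bits.

Unary([5, 5, 11, 1, 7]) = 1111101111101111111111101011111110 (34 bits)


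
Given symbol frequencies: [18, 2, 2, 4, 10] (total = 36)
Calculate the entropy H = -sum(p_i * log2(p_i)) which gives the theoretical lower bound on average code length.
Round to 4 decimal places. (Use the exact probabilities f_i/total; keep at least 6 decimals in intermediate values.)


Per-symbol terms -p_i * log2(p_i) with p_i = f_i/36:
  p = 18/36 = 0.500000: log2(p) = -1.000000, -p*log2(p) = 0.500000
  p = 2/36 = 0.055556: log2(p) = -4.169925, -p*log2(p) = 0.231663
  p = 2/36 = 0.055556: log2(p) = -4.169925, -p*log2(p) = 0.231663
  p = 4/36 = 0.111111: log2(p) = -3.169925, -p*log2(p) = 0.352214
  p = 10/36 = 0.277778: log2(p) = -1.847997, -p*log2(p) = 0.513332
H = 0.500000 + 0.231663 + 0.231663 + 0.352214 + 0.513332 = 1.828872

H = 1.8289 bits/symbol


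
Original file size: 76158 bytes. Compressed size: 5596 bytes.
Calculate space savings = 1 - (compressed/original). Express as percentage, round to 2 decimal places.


ratio = compressed/original = 5596/76158 = 0.073479
savings = 1 - ratio = 1 - 0.073479 = 0.926521
as a percentage: 0.926521 * 100 = 92.65%

Space savings = 1 - 5596/76158 = 92.65%


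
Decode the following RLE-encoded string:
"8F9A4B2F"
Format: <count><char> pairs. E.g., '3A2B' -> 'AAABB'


Expanding each <count><char> pair:
  8F -> 'FFFFFFFF'
  9A -> 'AAAAAAAAA'
  4B -> 'BBBB'
  2F -> 'FF'

Decoded = FFFFFFFFAAAAAAAAABBBBFF


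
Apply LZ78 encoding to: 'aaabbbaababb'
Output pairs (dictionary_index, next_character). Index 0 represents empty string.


LZ78 encoding steps:
Dictionary: {0: ''}
Step 1: w='' (idx 0), next='a' -> output (0, 'a'), add 'a' as idx 1
Step 2: w='a' (idx 1), next='a' -> output (1, 'a'), add 'aa' as idx 2
Step 3: w='' (idx 0), next='b' -> output (0, 'b'), add 'b' as idx 3
Step 4: w='b' (idx 3), next='b' -> output (3, 'b'), add 'bb' as idx 4
Step 5: w='aa' (idx 2), next='b' -> output (2, 'b'), add 'aab' as idx 5
Step 6: w='a' (idx 1), next='b' -> output (1, 'b'), add 'ab' as idx 6
Step 7: w='b' (idx 3), end of input -> output (3, '')


Encoded: [(0, 'a'), (1, 'a'), (0, 'b'), (3, 'b'), (2, 'b'), (1, 'b'), (3, '')]


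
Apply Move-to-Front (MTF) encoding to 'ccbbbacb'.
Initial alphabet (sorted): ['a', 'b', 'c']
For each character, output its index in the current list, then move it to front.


MTF encoding:
'c': index 2 in ['a', 'b', 'c'] -> ['c', 'a', 'b']
'c': index 0 in ['c', 'a', 'b'] -> ['c', 'a', 'b']
'b': index 2 in ['c', 'a', 'b'] -> ['b', 'c', 'a']
'b': index 0 in ['b', 'c', 'a'] -> ['b', 'c', 'a']
'b': index 0 in ['b', 'c', 'a'] -> ['b', 'c', 'a']
'a': index 2 in ['b', 'c', 'a'] -> ['a', 'b', 'c']
'c': index 2 in ['a', 'b', 'c'] -> ['c', 'a', 'b']
'b': index 2 in ['c', 'a', 'b'] -> ['b', 'c', 'a']


Output: [2, 0, 2, 0, 0, 2, 2, 2]


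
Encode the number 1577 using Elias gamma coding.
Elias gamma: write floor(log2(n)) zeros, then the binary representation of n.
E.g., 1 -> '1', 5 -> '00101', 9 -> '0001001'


num_bits = floor(log2(1577)) + 1 = 11
leading_zeros = num_bits - 1 = 10
binary(1577) = 11000101001

Elias gamma(1577) = '0000000000' + '11000101001' = 000000000011000101001 (21 bits)


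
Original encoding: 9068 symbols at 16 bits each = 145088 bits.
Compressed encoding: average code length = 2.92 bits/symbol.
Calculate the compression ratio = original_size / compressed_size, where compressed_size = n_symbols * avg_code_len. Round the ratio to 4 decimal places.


original_size = n_symbols * orig_bits = 9068 * 16 = 145088 bits
compressed_size = n_symbols * avg_code_len = 9068 * 2.92 = 26478.56 bits
ratio = original_size / compressed_size = 145088 / 26478.56 = 5.4795

Compression ratio = 5.4795


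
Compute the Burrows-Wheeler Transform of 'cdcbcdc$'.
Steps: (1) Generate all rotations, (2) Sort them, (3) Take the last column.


Rotations (sorted):
  0: $cdcbcdc -> last char: c
  1: bcdc$cdc -> last char: c
  2: c$cdcbcd -> last char: d
  3: cbcdc$cd -> last char: d
  4: cdc$cdcb -> last char: b
  5: cdcbcdc$ -> last char: $
  6: dc$cdcbc -> last char: c
  7: dcbcdc$c -> last char: c


BWT = ccddb$cc


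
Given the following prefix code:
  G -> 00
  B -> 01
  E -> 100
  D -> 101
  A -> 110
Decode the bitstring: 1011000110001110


Decoding step by step:
Bits 101 -> D
Bits 100 -> E
Bits 01 -> B
Bits 100 -> E
Bits 01 -> B
Bits 110 -> A


Decoded message: DEBEBA


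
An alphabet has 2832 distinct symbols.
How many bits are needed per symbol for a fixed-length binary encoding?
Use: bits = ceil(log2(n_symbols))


log2(2832) = 11.4676
Bracket: 2^11 = 2048 < 2832 <= 2^12 = 4096
So ceil(log2(2832)) = 12

bits = ceil(log2(2832)) = ceil(11.4676) = 12 bits


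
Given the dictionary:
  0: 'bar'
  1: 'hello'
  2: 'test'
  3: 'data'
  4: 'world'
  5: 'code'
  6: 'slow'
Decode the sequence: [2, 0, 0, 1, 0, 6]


Look up each index in the dictionary:
  2 -> 'test'
  0 -> 'bar'
  0 -> 'bar'
  1 -> 'hello'
  0 -> 'bar'
  6 -> 'slow'

Decoded: "test bar bar hello bar slow"
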